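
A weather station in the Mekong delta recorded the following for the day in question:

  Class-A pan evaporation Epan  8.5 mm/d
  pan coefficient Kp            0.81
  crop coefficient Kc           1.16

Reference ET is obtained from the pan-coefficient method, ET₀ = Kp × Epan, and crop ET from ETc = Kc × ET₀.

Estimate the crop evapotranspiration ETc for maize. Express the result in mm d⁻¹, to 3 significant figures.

7.99 mm d⁻¹

ET₀ = 0.81 × 8.5 = 6.8850 mm/d
ETc = Kc × ET₀ = 1.16 × 6.8850 = 7.9866 mm/d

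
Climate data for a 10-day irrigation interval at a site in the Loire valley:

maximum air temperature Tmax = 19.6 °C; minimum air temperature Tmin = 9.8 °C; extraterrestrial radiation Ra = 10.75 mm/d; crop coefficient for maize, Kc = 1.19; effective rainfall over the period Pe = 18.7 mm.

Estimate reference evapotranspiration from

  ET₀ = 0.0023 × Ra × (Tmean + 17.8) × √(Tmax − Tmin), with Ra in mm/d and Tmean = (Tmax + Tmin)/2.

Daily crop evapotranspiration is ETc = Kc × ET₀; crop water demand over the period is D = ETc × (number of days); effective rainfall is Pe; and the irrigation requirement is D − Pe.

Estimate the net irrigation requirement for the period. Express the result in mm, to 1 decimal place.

11.2 mm

Tmean = (19.6 + 9.8)/2 = 14.70 °C
ET₀ = 0.0023 × 10.75 × (14.70 + 17.8) × √9.8 = 0.0023 × 10.75 × 32.50 × 3.1305 = 2.5156 mm/d
ETc = Kc × ET₀ = 1.19 × 2.5156 = 2.9936 mm/d
Crop demand D = ETc × 10 d = 2.9936 × 10 = 29.936 mm
D − Pe = 29.936 − 18.7 = 11.236 mm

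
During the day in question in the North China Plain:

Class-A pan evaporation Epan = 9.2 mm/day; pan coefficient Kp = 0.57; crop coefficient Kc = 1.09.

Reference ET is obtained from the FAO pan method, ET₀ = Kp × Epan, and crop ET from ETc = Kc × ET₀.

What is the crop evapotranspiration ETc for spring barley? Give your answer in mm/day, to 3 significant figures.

ET₀ = 0.57 × 9.2 = 5.2440 mm/d
ETc = Kc × ET₀ = 1.09 × 5.2440 = 5.7160 mm/d

5.72 mm/day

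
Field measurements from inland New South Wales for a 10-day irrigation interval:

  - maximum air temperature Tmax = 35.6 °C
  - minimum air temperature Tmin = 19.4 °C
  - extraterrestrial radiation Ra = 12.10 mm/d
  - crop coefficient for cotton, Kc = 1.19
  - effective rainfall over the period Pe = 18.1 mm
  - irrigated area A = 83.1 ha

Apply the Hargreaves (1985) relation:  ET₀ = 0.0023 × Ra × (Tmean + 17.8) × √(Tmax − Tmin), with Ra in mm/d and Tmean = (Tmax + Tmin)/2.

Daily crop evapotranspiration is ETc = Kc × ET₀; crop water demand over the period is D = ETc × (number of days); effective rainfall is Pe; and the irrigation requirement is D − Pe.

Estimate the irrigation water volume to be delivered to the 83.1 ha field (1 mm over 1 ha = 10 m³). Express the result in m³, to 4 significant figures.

35140 m³

Tmean = (35.6 + 19.4)/2 = 27.50 °C
ET₀ = 0.0023 × 12.10 × (27.50 + 17.8) × √16.2 = 0.0023 × 12.10 × 45.30 × 4.0249 = 5.0742 mm/d
ETc = Kc × ET₀ = 1.19 × 5.0742 = 6.0383 mm/d
Crop demand D = ETc × 10 d = 6.0383 × 10 = 60.383 mm
D − Pe = 60.383 − 18.1 = 42.283 mm
Volume = 42.283 mm × 83.1 ha × 10 = 35137.2 m³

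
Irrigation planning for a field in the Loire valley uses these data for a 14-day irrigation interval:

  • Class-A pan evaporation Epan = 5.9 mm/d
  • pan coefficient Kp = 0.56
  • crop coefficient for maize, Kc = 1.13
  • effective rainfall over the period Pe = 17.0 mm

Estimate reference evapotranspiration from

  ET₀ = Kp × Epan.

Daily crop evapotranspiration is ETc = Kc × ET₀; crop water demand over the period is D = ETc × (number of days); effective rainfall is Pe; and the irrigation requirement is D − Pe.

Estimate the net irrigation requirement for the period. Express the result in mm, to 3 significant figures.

ET₀ = 0.56 × 5.9 = 3.3040 mm/d
ETc = Kc × ET₀ = 1.13 × 3.3040 = 3.7335 mm/d
Crop demand D = ETc × 14 d = 3.7335 × 14 = 52.269 mm
D − Pe = 52.269 − 17.0 = 35.269 mm

35.3 mm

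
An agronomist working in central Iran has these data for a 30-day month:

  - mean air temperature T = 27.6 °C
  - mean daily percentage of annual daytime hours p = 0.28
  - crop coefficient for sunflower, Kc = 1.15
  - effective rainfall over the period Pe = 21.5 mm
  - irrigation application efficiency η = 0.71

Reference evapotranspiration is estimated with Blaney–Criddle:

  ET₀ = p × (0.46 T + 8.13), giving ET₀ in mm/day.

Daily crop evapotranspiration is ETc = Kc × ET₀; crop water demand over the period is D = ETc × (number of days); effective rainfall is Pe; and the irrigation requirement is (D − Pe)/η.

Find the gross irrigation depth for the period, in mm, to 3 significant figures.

ET₀ = 0.28 × (0.46 × 27.6 + 8.13) = 0.28 × 20.826 = 5.8313 mm/d
ETc = Kc × ET₀ = 1.15 × 5.8313 = 6.7060 mm/d
Crop demand D = ETc × 30 d = 6.7060 × 30 = 201.180 mm
D − Pe = 201.180 − 21.5 = 179.680 mm
Gross irrigation = 179.680 / 0.71 = 253.070 mm

253 mm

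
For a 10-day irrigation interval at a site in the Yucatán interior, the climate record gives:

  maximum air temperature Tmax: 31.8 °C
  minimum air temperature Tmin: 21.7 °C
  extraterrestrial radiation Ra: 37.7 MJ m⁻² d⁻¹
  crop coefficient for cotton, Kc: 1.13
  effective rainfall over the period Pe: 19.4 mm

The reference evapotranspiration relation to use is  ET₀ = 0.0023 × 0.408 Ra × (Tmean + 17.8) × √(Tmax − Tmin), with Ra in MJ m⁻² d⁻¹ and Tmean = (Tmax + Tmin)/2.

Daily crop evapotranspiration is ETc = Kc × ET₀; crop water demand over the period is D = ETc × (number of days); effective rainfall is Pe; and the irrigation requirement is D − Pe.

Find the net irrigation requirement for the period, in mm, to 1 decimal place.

Tmean = (31.8 + 21.7)/2 = 26.75 °C
0.408 Ra = 0.408 × 37.7 = 15.3816 mm/d equivalent
ET₀ = 0.0023 × 15.3816 × (26.75 + 17.8) × √10.1 = 0.0023 × 15.3816 × 44.55 × 3.1780 = 5.0088 mm/d
ETc = Kc × ET₀ = 1.13 × 5.0088 = 5.6599 mm/d
Crop demand D = ETc × 10 d = 5.6599 × 10 = 56.599 mm
D − Pe = 56.599 − 19.4 = 37.199 mm

37.2 mm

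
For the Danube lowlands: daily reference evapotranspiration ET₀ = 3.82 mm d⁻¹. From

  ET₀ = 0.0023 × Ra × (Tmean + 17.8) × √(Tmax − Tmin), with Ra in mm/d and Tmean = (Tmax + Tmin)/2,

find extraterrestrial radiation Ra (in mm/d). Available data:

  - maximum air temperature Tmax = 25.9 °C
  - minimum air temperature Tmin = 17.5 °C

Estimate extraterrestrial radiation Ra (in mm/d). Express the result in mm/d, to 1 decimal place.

14.5 mm/d

Tmean = 21.70 °C; √ΔT = 2.8983
Ra = ET₀ / [0.0023 × (Tmean+17.8) × √ΔT] = 3.82 / (0.0023 × 39.50 × 2.8983) = 14.508 mm/d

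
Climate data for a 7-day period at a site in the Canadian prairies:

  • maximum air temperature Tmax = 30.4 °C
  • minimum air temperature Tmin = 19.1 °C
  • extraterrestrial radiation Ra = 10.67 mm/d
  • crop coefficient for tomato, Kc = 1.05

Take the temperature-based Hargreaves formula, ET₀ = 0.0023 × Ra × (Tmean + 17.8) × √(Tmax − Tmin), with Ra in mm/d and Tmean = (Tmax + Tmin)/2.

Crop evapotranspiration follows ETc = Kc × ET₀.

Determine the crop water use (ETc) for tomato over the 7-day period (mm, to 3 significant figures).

25.8 mm

Tmean = (30.4 + 19.1)/2 = 24.75 °C
ET₀ = 0.0023 × 10.67 × (24.75 + 17.8) × √11.3 = 0.0023 × 10.67 × 42.55 × 3.3615 = 3.5101 mm/d
ETc = Kc × ET₀ = 1.05 × 3.5101 = 3.6856 mm/d
Over 7 days: 3.6856 × 7 = 25.799 mm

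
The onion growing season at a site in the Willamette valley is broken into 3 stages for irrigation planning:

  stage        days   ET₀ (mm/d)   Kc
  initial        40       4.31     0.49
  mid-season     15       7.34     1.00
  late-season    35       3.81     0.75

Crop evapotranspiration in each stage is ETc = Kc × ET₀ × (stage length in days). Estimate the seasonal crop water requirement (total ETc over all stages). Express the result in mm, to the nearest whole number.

295 mm

initial: 0.49 × 4.31 × 40 = 84.48 mm
mid-season: 1.00 × 7.34 × 15 = 110.10 mm
late-season: 0.75 × 3.81 × 35 = 100.01 mm
Seasonal total = 294.59 mm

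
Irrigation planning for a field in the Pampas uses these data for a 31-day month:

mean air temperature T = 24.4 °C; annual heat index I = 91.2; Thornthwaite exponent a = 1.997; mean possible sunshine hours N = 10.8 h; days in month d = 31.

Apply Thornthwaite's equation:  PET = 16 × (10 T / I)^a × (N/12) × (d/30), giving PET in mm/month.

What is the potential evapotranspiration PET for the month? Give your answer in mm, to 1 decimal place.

10T/I = 10 × 24.4 / 91.2 = 2.6754
(10T/I)^a = 2.6754^1.997 = 7.1367
Uncorrected PET = 16 × 7.1367 = 114.187 mm
Correction = (N/12)(d/30) = (10.8/12)(31/30) = 0.9300
PET = 114.187 × 0.9300 = 106.194 mm/month

106.2 mm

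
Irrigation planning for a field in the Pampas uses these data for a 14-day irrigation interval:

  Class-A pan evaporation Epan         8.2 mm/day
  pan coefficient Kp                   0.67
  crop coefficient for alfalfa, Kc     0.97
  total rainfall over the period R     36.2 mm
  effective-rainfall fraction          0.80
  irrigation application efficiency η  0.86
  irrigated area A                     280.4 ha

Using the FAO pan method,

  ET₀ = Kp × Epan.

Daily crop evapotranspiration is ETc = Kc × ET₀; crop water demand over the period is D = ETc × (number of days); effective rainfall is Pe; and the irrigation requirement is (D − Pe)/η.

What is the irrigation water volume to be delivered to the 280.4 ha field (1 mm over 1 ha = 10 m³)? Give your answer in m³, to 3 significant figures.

149000 m³

ET₀ = 0.67 × 8.2 = 5.4940 mm/d
ETc = Kc × ET₀ = 0.97 × 5.4940 = 5.3292 mm/d
Crop demand D = ETc × 14 d = 5.3292 × 14 = 74.609 mm
Pe = 0.80 × 36.2 = 28.960 mm
D − Pe = 74.609 − 28.960 = 45.649 mm
Gross irrigation = 45.649 / 0.86 = 53.080 mm
Volume = 53.080 mm × 280.4 ha × 10 = 148836.3 m³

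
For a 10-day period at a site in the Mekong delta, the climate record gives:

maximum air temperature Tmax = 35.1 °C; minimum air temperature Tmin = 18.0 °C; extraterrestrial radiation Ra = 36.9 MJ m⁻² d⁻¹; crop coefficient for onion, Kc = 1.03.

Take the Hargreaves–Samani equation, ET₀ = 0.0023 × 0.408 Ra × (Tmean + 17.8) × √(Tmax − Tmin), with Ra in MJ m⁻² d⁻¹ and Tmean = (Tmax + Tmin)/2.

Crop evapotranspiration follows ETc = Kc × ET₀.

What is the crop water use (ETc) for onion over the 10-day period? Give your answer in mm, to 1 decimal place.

Tmean = (35.1 + 18.0)/2 = 26.55 °C
0.408 Ra = 0.408 × 36.9 = 15.0552 mm/d equivalent
ET₀ = 0.0023 × 15.0552 × (26.55 + 17.8) × √17.1 = 0.0023 × 15.0552 × 44.35 × 4.1352 = 6.3505 mm/d
ETc = Kc × ET₀ = 1.03 × 6.3505 = 6.5410 mm/d
Over 10 days: 6.5410 × 10 = 65.410 mm

65.4 mm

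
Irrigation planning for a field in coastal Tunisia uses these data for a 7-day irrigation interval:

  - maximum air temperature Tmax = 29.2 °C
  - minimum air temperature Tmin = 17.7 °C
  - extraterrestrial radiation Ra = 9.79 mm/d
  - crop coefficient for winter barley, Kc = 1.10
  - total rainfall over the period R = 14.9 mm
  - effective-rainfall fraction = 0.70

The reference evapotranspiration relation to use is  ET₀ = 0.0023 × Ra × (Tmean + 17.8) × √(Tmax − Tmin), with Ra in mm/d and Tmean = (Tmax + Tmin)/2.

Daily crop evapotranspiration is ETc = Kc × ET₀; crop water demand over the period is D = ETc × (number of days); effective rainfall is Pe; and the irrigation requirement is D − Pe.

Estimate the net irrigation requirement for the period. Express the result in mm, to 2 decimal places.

13.82 mm

Tmean = (29.2 + 17.7)/2 = 23.45 °C
ET₀ = 0.0023 × 9.79 × (23.45 + 17.8) × √11.5 = 0.0023 × 9.79 × 41.25 × 3.3912 = 3.1498 mm/d
ETc = Kc × ET₀ = 1.10 × 3.1498 = 3.4648 mm/d
Crop demand D = ETc × 7 d = 3.4648 × 7 = 24.254 mm
Pe = 0.70 × 14.9 = 10.430 mm
D − Pe = 24.254 − 10.430 = 13.824 mm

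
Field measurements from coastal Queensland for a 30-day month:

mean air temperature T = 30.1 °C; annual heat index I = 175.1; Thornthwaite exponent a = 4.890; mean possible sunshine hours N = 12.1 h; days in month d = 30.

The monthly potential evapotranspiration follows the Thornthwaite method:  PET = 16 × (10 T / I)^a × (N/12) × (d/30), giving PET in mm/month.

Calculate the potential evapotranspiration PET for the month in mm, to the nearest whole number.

10T/I = 10 × 30.1 / 175.1 = 1.7190
(10T/I)^a = 1.7190^4.890 = 14.1416
Uncorrected PET = 16 × 14.1416 = 226.266 mm
Correction = (N/12)(d/30) = (12.1/12)(30/30) = 1.0083
PET = 226.266 × 1.0083 = 228.144 mm/month

228 mm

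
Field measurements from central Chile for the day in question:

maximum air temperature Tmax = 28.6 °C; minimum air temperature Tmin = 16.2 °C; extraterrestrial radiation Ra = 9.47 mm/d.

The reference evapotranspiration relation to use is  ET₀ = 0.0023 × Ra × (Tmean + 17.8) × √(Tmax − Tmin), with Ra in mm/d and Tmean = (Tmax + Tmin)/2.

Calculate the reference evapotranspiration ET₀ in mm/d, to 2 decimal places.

Tmean = (28.6 + 16.2)/2 = 22.40 °C
ET₀ = 0.0023 × 9.47 × (22.40 + 17.8) × √12.4 = 0.0023 × 9.47 × 40.20 × 3.5214 = 3.0833 mm/d

3.08 mm/d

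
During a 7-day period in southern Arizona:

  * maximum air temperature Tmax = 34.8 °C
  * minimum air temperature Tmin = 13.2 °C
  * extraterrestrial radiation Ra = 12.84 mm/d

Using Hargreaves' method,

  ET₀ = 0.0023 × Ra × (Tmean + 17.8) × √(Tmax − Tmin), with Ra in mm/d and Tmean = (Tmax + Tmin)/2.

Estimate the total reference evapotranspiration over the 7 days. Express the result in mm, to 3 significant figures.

40.2 mm

Tmean = (34.8 + 13.2)/2 = 24.00 °C
ET₀ = 0.0023 × 12.84 × (24.00 + 17.8) × √21.6 = 0.0023 × 12.84 × 41.80 × 4.6476 = 5.7372 mm/d
Over 7 days: 5.7372 × 7 = 40.160 mm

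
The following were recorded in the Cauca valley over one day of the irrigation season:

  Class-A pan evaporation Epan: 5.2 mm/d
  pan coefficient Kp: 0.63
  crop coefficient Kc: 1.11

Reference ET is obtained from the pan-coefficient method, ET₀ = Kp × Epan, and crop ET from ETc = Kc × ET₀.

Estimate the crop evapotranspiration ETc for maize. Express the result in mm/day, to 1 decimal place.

ET₀ = 0.63 × 5.2 = 3.2760 mm/d
ETc = Kc × ET₀ = 1.11 × 3.2760 = 3.6364 mm/d

3.6 mm/day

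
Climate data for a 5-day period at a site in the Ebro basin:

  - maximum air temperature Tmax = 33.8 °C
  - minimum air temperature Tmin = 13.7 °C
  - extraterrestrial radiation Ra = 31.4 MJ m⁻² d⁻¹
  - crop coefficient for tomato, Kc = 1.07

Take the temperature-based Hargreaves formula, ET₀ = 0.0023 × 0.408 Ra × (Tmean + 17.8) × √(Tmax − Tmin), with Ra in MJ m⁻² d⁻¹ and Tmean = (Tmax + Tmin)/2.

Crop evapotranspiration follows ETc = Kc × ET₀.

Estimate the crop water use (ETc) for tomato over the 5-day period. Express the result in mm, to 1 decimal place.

29.4 mm

Tmean = (33.8 + 13.7)/2 = 23.75 °C
0.408 Ra = 0.408 × 31.4 = 12.8112 mm/d equivalent
ET₀ = 0.0023 × 12.8112 × (23.75 + 17.8) × √20.1 = 0.0023 × 12.8112 × 41.55 × 4.4833 = 5.4889 mm/d
ETc = Kc × ET₀ = 1.07 × 5.4889 = 5.8731 mm/d
Over 5 days: 5.8731 × 5 = 29.366 mm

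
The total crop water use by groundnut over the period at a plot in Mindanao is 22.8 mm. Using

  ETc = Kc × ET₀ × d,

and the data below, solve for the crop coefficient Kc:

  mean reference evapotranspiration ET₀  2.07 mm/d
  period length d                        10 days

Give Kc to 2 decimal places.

ETc = Kc × ET₀ × d  ⇒  Kc = ETc / (ET₀ × d)
Kc = 22.8 / (2.07 × 10) = 22.8 / 20.70 = 1.1014

1.10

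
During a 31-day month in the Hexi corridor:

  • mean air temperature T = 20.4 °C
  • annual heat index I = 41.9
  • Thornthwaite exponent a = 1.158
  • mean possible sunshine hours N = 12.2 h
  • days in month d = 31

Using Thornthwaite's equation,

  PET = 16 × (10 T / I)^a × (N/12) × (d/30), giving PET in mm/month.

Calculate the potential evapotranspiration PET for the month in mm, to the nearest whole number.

10T/I = 10 × 20.4 / 41.9 = 4.8687
(10T/I)^a = 4.8687^1.158 = 6.2521
Uncorrected PET = 16 × 6.2521 = 100.034 mm
Correction = (N/12)(d/30) = (12.2/12)(31/30) = 1.0506
PET = 100.034 × 1.0506 = 105.096 mm/month

105 mm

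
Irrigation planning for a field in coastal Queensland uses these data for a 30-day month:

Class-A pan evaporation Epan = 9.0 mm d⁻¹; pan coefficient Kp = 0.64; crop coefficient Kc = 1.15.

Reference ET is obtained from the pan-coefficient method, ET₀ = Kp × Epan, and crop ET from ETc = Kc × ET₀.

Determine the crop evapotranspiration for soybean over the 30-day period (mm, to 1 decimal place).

ET₀ = 0.64 × 9.0 = 5.7600 mm/d
ETc = Kc × ET₀ = 1.15 × 5.7600 = 6.6240 mm/d
Over 30 days: 6.6240 × 30 = 198.720 mm

198.7 mm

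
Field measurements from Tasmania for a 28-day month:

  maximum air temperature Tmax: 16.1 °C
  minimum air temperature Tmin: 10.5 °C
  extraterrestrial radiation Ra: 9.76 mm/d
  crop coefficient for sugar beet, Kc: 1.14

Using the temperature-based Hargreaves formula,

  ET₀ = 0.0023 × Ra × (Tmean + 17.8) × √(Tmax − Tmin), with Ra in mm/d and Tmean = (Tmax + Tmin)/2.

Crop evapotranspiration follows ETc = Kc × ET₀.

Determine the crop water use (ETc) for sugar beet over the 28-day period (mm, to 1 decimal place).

52.7 mm

Tmean = (16.1 + 10.5)/2 = 13.30 °C
ET₀ = 0.0023 × 9.76 × (13.30 + 17.8) × √5.6 = 0.0023 × 9.76 × 31.10 × 2.3664 = 1.6521 mm/d
ETc = Kc × ET₀ = 1.14 × 1.6521 = 1.8834 mm/d
Over 28 days: 1.8834 × 28 = 52.735 mm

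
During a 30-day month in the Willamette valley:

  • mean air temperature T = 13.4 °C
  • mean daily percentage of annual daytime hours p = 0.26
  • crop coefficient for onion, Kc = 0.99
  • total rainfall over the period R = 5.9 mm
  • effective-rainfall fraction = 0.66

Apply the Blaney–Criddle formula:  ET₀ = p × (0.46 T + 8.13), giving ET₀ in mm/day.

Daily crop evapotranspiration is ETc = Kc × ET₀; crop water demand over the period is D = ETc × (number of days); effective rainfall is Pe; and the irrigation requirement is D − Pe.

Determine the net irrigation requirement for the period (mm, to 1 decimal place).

ET₀ = 0.26 × (0.46 × 13.4 + 8.13) = 0.26 × 14.294 = 3.7164 mm/d
ETc = Kc × ET₀ = 0.99 × 3.7164 = 3.6792 mm/d
Crop demand D = ETc × 30 d = 3.6792 × 30 = 110.376 mm
Pe = 0.66 × 5.9 = 3.894 mm
D − Pe = 110.376 − 3.894 = 106.482 mm

106.5 mm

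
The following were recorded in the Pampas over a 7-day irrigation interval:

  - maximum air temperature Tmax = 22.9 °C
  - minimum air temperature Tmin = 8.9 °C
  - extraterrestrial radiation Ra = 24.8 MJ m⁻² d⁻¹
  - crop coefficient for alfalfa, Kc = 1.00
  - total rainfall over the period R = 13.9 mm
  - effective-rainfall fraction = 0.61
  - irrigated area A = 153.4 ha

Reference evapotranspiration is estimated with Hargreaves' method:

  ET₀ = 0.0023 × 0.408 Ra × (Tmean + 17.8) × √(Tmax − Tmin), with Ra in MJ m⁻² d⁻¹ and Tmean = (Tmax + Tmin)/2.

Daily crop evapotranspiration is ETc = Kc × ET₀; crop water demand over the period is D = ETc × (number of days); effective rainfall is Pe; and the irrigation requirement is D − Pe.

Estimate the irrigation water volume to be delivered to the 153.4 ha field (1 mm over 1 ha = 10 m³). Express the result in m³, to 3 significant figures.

18500 m³

Tmean = (22.9 + 8.9)/2 = 15.90 °C
0.408 Ra = 0.408 × 24.8 = 10.1184 mm/d equivalent
ET₀ = 0.0023 × 10.1184 × (15.90 + 17.8) × √14.0 = 0.0023 × 10.1184 × 33.70 × 3.7417 = 2.9345 mm/d
ETc = Kc × ET₀ = 1.00 × 2.9345 = 2.9345 mm/d
Crop demand D = ETc × 7 d = 2.9345 × 7 = 20.542 mm
Pe = 0.61 × 13.9 = 8.479 mm
D − Pe = 20.542 − 8.479 = 12.063 mm
Volume = 12.063 mm × 153.4 ha × 10 = 18504.6 m³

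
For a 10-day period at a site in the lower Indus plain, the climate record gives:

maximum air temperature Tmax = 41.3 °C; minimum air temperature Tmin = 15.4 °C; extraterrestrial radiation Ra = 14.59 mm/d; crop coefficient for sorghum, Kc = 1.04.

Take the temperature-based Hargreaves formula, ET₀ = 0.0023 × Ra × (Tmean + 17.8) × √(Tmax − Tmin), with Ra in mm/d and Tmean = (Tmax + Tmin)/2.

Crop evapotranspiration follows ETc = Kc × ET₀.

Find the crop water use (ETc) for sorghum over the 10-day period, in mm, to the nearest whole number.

82 mm

Tmean = (41.3 + 15.4)/2 = 28.35 °C
ET₀ = 0.0023 × 14.59 × (28.35 + 17.8) × √25.9 = 0.0023 × 14.59 × 46.15 × 5.0892 = 7.8814 mm/d
ETc = Kc × ET₀ = 1.04 × 7.8814 = 8.1967 mm/d
Over 10 days: 8.1967 × 10 = 81.967 mm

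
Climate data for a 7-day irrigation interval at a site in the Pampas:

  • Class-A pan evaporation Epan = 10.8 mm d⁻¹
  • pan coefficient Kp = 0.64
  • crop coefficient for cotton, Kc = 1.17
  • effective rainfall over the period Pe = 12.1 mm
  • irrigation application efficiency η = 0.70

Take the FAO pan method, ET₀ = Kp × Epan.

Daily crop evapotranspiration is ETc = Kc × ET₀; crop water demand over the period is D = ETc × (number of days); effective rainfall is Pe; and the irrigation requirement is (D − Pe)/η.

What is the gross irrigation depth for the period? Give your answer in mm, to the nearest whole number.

ET₀ = 0.64 × 10.8 = 6.9120 mm/d
ETc = Kc × ET₀ = 1.17 × 6.9120 = 8.0870 mm/d
Crop demand D = ETc × 7 d = 8.0870 × 7 = 56.609 mm
D − Pe = 56.609 − 12.1 = 44.509 mm
Gross irrigation = 44.509 / 0.70 = 63.584 mm

64 mm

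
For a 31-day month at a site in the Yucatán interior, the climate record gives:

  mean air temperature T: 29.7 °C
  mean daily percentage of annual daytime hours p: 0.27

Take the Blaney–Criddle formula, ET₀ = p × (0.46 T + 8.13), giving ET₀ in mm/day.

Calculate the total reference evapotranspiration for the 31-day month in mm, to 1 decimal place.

182.4 mm

ET₀ = 0.27 × (0.46 × 29.7 + 8.13) = 0.27 × 21.792 = 5.8838 mm/d
Monthly total = 5.8838 × 31 = 182.398 mm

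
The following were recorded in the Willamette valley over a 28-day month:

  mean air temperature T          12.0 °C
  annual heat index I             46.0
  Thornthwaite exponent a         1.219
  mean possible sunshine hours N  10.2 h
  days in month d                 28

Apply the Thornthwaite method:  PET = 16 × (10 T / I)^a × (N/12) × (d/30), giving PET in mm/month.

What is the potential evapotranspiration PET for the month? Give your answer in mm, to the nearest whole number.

10T/I = 10 × 12.0 / 46.0 = 2.6087
(10T/I)^a = 2.6087^1.219 = 3.2183
Uncorrected PET = 16 × 3.2183 = 51.493 mm
Correction = (N/12)(d/30) = (10.2/12)(28/30) = 0.7933
PET = 51.493 × 0.7933 = 40.849 mm/month

41 mm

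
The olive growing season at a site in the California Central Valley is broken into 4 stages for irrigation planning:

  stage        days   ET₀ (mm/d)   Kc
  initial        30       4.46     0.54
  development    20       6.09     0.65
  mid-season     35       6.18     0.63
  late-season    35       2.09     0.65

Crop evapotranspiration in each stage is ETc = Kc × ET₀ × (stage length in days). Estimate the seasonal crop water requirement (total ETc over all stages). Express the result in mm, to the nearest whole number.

initial: 0.54 × 4.46 × 30 = 72.25 mm
development: 0.65 × 6.09 × 20 = 79.17 mm
mid-season: 0.63 × 6.18 × 35 = 136.27 mm
late-season: 0.65 × 2.09 × 35 = 47.55 mm
Seasonal total = 335.24 mm

335 mm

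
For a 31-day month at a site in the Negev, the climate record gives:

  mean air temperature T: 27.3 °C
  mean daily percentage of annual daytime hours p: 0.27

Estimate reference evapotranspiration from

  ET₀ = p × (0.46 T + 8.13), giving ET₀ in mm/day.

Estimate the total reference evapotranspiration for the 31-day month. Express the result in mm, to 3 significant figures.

173 mm

ET₀ = 0.27 × (0.46 × 27.3 + 8.13) = 0.27 × 20.688 = 5.5858 mm/d
Monthly total = 5.5858 × 31 = 173.160 mm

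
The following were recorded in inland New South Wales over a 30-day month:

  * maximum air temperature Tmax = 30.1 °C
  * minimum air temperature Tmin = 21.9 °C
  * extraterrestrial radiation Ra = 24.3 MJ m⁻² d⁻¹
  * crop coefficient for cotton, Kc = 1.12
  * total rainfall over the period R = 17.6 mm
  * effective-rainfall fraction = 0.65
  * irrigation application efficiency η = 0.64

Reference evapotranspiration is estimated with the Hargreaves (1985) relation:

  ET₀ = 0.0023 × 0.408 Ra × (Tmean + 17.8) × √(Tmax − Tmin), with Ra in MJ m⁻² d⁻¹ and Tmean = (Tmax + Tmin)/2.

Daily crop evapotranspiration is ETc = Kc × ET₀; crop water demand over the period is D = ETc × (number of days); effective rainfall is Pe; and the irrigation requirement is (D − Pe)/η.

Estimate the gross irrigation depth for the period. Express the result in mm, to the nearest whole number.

Tmean = (30.1 + 21.9)/2 = 26.00 °C
0.408 Ra = 0.408 × 24.3 = 9.9144 mm/d equivalent
ET₀ = 0.0023 × 9.9144 × (26.00 + 17.8) × √8.2 = 0.0023 × 9.9144 × 43.80 × 2.8636 = 2.8601 mm/d
ETc = Kc × ET₀ = 1.12 × 2.8601 = 3.2033 mm/d
Crop demand D = ETc × 30 d = 3.2033 × 30 = 96.099 mm
Pe = 0.65 × 17.6 = 11.440 mm
D − Pe = 96.099 − 11.440 = 84.659 mm
Gross irrigation = 84.659 / 0.64 = 132.280 mm

132 mm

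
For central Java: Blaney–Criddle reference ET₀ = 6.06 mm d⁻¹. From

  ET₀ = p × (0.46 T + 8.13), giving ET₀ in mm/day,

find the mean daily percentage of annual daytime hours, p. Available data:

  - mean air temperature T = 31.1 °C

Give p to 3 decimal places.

p = ET₀ / (0.46 T + 8.13) = 6.06 / (0.46 × 31.1 + 8.13) = 6.06 / 22.436 = 0.2701

0.270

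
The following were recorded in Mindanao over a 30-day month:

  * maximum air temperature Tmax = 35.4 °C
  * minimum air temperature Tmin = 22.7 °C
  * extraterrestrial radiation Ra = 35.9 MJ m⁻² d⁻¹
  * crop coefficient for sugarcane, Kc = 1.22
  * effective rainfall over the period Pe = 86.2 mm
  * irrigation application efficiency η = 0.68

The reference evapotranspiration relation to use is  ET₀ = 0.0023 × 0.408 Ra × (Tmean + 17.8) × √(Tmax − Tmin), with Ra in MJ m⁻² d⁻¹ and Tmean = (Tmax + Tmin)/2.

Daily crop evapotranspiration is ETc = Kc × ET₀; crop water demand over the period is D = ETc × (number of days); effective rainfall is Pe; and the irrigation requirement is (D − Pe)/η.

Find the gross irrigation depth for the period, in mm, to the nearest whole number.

Tmean = (35.4 + 22.7)/2 = 29.05 °C
0.408 Ra = 0.408 × 35.9 = 14.6472 mm/d equivalent
ET₀ = 0.0023 × 14.6472 × (29.05 + 17.8) × √12.7 = 0.0023 × 14.6472 × 46.85 × 3.5637 = 5.6246 mm/d
ETc = Kc × ET₀ = 1.22 × 5.6246 = 6.8620 mm/d
Crop demand D = ETc × 30 d = 6.8620 × 30 = 205.860 mm
D − Pe = 205.860 − 86.2 = 119.660 mm
Gross irrigation = 119.660 / 0.68 = 175.971 mm

176 mm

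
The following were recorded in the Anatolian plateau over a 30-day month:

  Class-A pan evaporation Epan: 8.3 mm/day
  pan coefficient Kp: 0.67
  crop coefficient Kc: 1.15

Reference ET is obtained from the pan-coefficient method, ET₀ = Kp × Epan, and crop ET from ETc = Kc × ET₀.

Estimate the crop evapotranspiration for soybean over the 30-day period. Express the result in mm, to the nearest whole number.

192 mm

ET₀ = 0.67 × 8.3 = 5.5610 mm/d
ETc = Kc × ET₀ = 1.15 × 5.5610 = 6.3952 mm/d
Over 30 days: 6.3952 × 30 = 191.856 mm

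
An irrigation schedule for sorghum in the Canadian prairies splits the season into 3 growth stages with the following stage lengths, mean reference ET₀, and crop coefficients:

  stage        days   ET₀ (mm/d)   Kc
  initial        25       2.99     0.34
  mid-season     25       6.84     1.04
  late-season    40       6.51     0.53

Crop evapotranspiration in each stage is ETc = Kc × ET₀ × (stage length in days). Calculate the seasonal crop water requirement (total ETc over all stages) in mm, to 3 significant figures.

341 mm

initial: 0.34 × 2.99 × 25 = 25.42 mm
mid-season: 1.04 × 6.84 × 25 = 177.84 mm
late-season: 0.53 × 6.51 × 40 = 138.01 mm
Seasonal total = 341.27 mm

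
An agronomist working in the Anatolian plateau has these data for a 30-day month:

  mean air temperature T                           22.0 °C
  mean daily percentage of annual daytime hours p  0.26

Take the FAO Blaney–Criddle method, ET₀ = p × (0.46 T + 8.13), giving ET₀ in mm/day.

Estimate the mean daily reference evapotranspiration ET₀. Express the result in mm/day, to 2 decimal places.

ET₀ = 0.26 × (0.46 × 22.0 + 8.13) = 0.26 × 18.250 = 4.7450 mm/d

4.75 mm/day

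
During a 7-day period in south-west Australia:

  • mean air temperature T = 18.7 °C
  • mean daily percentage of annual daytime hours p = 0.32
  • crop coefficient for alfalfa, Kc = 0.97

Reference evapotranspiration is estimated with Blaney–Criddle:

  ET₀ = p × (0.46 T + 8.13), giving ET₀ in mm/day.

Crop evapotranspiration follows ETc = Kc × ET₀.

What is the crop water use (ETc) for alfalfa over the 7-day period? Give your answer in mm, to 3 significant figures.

36.4 mm

ET₀ = 0.32 × (0.46 × 18.7 + 8.13) = 0.32 × 16.732 = 5.3542 mm/d
ETc = Kc × ET₀ = 0.97 × 5.3542 = 5.1936 mm/d
Over 7 days: 5.1936 × 7 = 36.355 mm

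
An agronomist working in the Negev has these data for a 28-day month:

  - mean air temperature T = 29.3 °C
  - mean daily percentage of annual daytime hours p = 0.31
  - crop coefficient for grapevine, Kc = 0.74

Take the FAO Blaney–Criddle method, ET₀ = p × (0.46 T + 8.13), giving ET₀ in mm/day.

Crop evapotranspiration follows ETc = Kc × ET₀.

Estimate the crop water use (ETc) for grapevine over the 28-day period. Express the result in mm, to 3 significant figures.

139 mm

ET₀ = 0.31 × (0.46 × 29.3 + 8.13) = 0.31 × 21.608 = 6.6985 mm/d
ETc = Kc × ET₀ = 0.74 × 6.6985 = 4.9569 mm/d
Over 28 days: 4.9569 × 28 = 138.793 mm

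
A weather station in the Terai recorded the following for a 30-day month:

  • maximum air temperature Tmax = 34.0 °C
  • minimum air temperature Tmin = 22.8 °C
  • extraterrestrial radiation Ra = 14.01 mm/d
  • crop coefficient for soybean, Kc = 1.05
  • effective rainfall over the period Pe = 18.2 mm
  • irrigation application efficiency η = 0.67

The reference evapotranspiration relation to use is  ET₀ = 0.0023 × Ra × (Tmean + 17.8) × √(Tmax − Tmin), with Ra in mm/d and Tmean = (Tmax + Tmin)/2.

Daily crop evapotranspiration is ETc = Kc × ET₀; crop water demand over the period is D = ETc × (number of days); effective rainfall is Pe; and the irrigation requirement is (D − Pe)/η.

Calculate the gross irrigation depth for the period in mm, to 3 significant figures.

Tmean = (34.0 + 22.8)/2 = 28.40 °C
ET₀ = 0.0023 × 14.01 × (28.40 + 17.8) × √11.2 = 0.0023 × 14.01 × 46.20 × 3.3466 = 4.9821 mm/d
ETc = Kc × ET₀ = 1.05 × 4.9821 = 5.2312 mm/d
Crop demand D = ETc × 30 d = 5.2312 × 30 = 156.936 mm
D − Pe = 156.936 − 18.2 = 138.736 mm
Gross irrigation = 138.736 / 0.67 = 207.069 mm

207 mm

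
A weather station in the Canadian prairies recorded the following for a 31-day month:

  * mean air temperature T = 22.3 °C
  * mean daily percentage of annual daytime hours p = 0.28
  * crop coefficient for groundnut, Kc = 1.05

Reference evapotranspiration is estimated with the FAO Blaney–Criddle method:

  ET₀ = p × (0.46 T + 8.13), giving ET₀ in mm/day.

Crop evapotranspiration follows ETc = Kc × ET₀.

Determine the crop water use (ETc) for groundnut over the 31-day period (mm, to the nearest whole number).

168 mm

ET₀ = 0.28 × (0.46 × 22.3 + 8.13) = 0.28 × 18.388 = 5.1486 mm/d
ETc = Kc × ET₀ = 1.05 × 5.1486 = 5.4060 mm/d
Over 31 days: 5.4060 × 31 = 167.586 mm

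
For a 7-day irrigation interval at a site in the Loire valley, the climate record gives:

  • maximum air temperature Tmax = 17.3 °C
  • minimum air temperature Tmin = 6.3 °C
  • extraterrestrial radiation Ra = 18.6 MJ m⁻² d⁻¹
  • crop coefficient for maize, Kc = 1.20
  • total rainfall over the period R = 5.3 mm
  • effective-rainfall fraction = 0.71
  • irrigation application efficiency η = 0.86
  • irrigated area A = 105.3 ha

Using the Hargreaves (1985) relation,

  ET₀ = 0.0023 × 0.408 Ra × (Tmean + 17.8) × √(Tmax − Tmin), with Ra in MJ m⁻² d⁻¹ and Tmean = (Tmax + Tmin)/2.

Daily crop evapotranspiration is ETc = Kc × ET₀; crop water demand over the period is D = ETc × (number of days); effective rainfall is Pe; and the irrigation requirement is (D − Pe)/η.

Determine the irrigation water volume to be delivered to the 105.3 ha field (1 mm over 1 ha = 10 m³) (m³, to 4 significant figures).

13020 m³

Tmean = (17.3 + 6.3)/2 = 11.80 °C
0.408 Ra = 0.408 × 18.6 = 7.5888 mm/d equivalent
ET₀ = 0.0023 × 7.5888 × (11.80 + 17.8) × √11.0 = 0.0023 × 7.5888 × 29.60 × 3.3166 = 1.7135 mm/d
ETc = Kc × ET₀ = 1.20 × 1.7135 = 2.0562 mm/d
Crop demand D = ETc × 7 d = 2.0562 × 7 = 14.393 mm
Pe = 0.71 × 5.3 = 3.763 mm
D − Pe = 14.393 − 3.763 = 10.630 mm
Gross irrigation = 10.630 / 0.86 = 12.360 mm
Volume = 12.360 mm × 105.3 ha × 10 = 13015.1 m³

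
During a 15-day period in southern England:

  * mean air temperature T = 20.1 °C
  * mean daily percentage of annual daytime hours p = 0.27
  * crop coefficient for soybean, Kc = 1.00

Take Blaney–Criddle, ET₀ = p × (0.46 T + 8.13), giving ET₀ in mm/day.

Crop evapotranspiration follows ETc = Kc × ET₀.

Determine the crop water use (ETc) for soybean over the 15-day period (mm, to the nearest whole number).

70 mm

ET₀ = 0.27 × (0.46 × 20.1 + 8.13) = 0.27 × 17.376 = 4.6915 mm/d
ETc = Kc × ET₀ = 1.00 × 4.6915 = 4.6915 mm/d
Over 15 days: 4.6915 × 15 = 70.373 mm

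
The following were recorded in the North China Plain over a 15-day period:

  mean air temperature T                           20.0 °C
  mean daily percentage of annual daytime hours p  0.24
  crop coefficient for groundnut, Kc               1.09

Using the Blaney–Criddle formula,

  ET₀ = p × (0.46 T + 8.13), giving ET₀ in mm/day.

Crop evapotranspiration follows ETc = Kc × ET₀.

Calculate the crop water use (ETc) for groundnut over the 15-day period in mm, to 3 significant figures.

ET₀ = 0.24 × (0.46 × 20.0 + 8.13) = 0.24 × 17.330 = 4.1592 mm/d
ETc = Kc × ET₀ = 1.09 × 4.1592 = 4.5335 mm/d
Over 15 days: 4.5335 × 15 = 68.003 mm

68.0 mm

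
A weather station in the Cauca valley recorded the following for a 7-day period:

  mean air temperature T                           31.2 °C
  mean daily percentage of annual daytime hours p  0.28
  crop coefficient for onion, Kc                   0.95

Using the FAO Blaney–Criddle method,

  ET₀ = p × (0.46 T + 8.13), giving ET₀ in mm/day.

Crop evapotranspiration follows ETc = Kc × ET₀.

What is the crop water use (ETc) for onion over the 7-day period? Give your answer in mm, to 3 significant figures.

ET₀ = 0.28 × (0.46 × 31.2 + 8.13) = 0.28 × 22.482 = 6.2950 mm/d
ETc = Kc × ET₀ = 0.95 × 6.2950 = 5.9803 mm/d
Over 7 days: 5.9803 × 7 = 41.862 mm

41.9 mm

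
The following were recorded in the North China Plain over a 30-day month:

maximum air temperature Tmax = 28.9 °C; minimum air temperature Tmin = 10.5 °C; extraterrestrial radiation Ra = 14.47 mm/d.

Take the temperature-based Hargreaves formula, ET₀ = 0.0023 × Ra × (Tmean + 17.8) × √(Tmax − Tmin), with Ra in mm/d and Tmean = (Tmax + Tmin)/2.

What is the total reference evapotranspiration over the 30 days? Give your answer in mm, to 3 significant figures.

161 mm

Tmean = (28.9 + 10.5)/2 = 19.70 °C
ET₀ = 0.0023 × 14.47 × (19.70 + 17.8) × √18.4 = 0.0023 × 14.47 × 37.50 × 4.2895 = 5.3535 mm/d
Over 30 days: 5.3535 × 30 = 160.605 mm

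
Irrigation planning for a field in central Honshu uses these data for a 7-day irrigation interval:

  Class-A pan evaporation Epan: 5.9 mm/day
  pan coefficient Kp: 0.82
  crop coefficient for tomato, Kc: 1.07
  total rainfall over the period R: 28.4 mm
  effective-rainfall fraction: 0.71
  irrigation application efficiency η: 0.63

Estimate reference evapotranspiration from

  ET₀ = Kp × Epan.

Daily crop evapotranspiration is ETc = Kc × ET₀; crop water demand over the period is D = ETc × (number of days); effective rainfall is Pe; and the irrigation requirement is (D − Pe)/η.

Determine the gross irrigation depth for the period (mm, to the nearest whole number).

26 mm

ET₀ = 0.82 × 5.9 = 4.8380 mm/d
ETc = Kc × ET₀ = 1.07 × 4.8380 = 5.1767 mm/d
Crop demand D = ETc × 7 d = 5.1767 × 7 = 36.237 mm
Pe = 0.71 × 28.4 = 20.164 mm
D − Pe = 36.237 − 20.164 = 16.073 mm
Gross irrigation = 16.073 / 0.63 = 25.513 mm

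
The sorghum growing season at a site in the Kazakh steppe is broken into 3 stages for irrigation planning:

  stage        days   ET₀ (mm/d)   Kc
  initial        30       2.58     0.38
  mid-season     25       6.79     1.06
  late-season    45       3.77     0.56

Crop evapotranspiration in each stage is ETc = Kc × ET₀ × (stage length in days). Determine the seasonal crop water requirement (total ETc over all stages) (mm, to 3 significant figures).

initial: 0.38 × 2.58 × 30 = 29.41 mm
mid-season: 1.06 × 6.79 × 25 = 179.94 mm
late-season: 0.56 × 3.77 × 45 = 95.00 mm
Seasonal total = 304.35 mm

304 mm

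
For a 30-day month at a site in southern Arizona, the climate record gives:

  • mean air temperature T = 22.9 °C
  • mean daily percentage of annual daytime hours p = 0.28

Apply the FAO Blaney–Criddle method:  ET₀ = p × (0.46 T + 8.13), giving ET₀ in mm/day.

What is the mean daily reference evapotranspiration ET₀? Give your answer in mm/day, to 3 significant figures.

5.23 mm/day

ET₀ = 0.28 × (0.46 × 22.9 + 8.13) = 0.28 × 18.664 = 5.2259 mm/d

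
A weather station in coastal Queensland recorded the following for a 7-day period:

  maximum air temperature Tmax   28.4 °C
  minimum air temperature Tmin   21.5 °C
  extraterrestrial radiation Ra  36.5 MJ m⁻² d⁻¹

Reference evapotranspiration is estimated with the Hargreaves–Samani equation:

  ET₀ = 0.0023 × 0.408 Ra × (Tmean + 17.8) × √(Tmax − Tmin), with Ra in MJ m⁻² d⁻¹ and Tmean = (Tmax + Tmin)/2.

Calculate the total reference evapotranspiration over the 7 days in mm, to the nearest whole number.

Tmean = (28.4 + 21.5)/2 = 24.95 °C
0.408 Ra = 0.408 × 36.5 = 14.8920 mm/d equivalent
ET₀ = 0.0023 × 14.8920 × (24.95 + 17.8) × √6.9 = 0.0023 × 14.8920 × 42.75 × 2.6268 = 3.8463 mm/d
Over 7 days: 3.8463 × 7 = 26.924 mm

27 mm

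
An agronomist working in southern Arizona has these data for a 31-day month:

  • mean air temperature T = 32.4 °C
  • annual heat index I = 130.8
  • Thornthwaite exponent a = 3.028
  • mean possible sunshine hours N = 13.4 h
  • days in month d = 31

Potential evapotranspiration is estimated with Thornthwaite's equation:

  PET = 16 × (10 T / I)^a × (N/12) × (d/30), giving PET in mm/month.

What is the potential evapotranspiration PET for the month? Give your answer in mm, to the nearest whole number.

10T/I = 10 × 32.4 / 130.8 = 2.4771
(10T/I)^a = 2.4771^3.028 = 15.5905
Uncorrected PET = 16 × 15.5905 = 249.448 mm
Correction = (N/12)(d/30) = (13.4/12)(31/30) = 1.1539
PET = 249.448 × 1.1539 = 287.838 mm/month

288 mm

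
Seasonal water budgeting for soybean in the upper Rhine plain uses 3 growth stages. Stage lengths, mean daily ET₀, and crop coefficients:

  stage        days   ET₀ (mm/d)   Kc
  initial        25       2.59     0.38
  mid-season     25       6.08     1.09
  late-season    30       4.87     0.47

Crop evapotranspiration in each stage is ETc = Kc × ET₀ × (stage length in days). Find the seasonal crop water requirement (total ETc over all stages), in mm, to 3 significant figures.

initial: 0.38 × 2.59 × 25 = 24.61 mm
mid-season: 1.09 × 6.08 × 25 = 165.68 mm
late-season: 0.47 × 4.87 × 30 = 68.67 mm
Seasonal total = 258.96 mm

259 mm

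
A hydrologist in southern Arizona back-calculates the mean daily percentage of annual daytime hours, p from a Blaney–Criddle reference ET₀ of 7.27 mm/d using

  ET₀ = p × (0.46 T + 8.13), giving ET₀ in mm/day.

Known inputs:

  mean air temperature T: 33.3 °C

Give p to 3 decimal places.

p = ET₀ / (0.46 T + 8.13) = 7.27 / (0.46 × 33.3 + 8.13) = 7.27 / 23.448 = 0.3100

0.310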